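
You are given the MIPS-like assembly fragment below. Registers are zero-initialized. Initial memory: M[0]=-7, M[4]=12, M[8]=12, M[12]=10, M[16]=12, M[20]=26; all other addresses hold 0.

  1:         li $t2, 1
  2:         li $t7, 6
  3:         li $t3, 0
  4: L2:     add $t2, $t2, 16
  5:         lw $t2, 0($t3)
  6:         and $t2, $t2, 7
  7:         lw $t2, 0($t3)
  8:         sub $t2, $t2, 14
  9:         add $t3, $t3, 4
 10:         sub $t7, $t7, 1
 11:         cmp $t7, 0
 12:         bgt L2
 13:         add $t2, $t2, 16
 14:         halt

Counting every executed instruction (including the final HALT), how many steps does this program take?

$t2=1
$t7=6
$t3=0
$t2=1+16=17
$t2=M[0]=-7
$t2=(-7)&7=1
$t2=M[0]=-7
$t2=(-7)-14=-21
$t3=0+4=4
$t7=6-1=5
cmp $t7, 0  (cmp 5,0)
bgt L2: taken
$t2=(-21)+16=-5
$t2=M[4]=12
$t2=12&7=4
$t2=M[4]=12
$t2=12-14=-2
$t3=4+4=8
$t7=5-1=4
cmp $t7, 0  (cmp 4,0)
bgt L2: taken
$t2=(-2)+16=14
$t2=M[8]=12
$t2=12&7=4
$t2=M[8]=12
$t2=12-14=-2
$t3=8+4=12
$t7=4-1=3
cmp $t7, 0  (cmp 3,0)
bgt L2: taken
$t2=(-2)+16=14
$t2=M[12]=10
$t2=10&7=2
$t2=M[12]=10
$t2=10-14=-4
$t3=12+4=16
$t7=3-1=2
cmp $t7, 0  (cmp 2,0)
bgt L2: taken
$t2=(-4)+16=12
$t2=M[16]=12
$t2=12&7=4
$t2=M[16]=12
$t2=12-14=-2
$t3=16+4=20
$t7=2-1=1
cmp $t7, 0  (cmp 1,0)
bgt L2: taken
$t2=(-2)+16=14
$t2=M[20]=26
$t2=26&7=2
$t2=M[20]=26
$t2=26-14=12
$t3=20+4=24
$t7=1-1=0
cmp $t7, 0  (cmp 0,0)
bgt L2: not taken
$t2=12+16=28
halt.
Total executed instructions: 59.

59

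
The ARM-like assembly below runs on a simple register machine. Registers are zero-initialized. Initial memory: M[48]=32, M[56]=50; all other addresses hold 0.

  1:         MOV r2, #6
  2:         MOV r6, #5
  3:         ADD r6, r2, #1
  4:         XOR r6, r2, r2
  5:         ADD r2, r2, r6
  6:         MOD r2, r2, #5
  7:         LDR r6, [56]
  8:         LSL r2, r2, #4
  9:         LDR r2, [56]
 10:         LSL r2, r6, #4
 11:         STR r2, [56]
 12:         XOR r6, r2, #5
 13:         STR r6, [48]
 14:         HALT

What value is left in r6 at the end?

805

r2=6
r6=5
r6=6+1=7
r6=6^6=0
r2=6+0=6
r2=6%5=1
r6=M[56]=50
r2=1<<4=16
r2=M[56]=50
r2=50<<4=800
STR r2, [56] → M[56]=800
r6=800^5=805
STR r6, [48] → M[48]=805
halt.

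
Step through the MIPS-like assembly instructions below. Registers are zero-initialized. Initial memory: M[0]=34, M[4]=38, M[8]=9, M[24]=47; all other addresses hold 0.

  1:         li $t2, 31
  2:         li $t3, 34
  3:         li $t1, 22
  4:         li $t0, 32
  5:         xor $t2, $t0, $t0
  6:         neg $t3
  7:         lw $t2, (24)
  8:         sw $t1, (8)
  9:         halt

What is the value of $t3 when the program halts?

-34

after li $t2, 31: $t2=31
after li $t3, 34: $t3=34
after li $t1, 22: $t1=22
after li $t0, 32: $t0=32
after xor $t2, $t0, $t0: $t2=32^32=0
after neg $t3: $t3=-(34)=-34
after lw $t2, (24): $t2=M[24]=47
sw $t1, (8) → M[8]=22
halt.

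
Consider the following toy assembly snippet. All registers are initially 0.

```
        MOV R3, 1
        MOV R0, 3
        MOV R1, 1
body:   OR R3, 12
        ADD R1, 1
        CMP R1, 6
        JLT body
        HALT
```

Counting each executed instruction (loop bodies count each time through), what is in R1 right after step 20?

after MOV R3, 1: R3=1
after MOV R0, 3: R0=3
after MOV R1, 1: R1=1
after OR R3, 12: R3=1|12=13
after ADD R1, 1: R1=1+1=2
CMP R1, 6  (cmp 2,6)
JLT body: taken
after OR R3, 12: R3=13|12=13
after ADD R1, 1: R1=2+1=3
CMP R1, 6  (cmp 3,6)
JLT body: taken
after OR R3, 12: R3=13|12=13
after ADD R1, 1: R1=3+1=4
CMP R1, 6  (cmp 4,6)
JLT body: taken
after OR R3, 12: R3=13|12=13
after ADD R1, 1: R1=4+1=5
CMP R1, 6  (cmp 5,6)
JLT body: taken
after OR R3, 12: R3=13|12=13
After step 20: R1 = 5.

5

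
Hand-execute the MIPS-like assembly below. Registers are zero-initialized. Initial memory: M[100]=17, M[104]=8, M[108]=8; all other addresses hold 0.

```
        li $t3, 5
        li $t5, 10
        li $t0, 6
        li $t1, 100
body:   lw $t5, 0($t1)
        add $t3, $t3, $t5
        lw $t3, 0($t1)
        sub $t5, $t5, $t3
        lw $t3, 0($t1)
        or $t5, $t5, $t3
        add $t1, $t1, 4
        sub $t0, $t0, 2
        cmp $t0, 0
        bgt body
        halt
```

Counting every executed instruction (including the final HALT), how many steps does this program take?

35

after li $t3, 5: $t3=5
after li $t5, 10: $t5=10
after li $t0, 6: $t0=6
after li $t1, 100: $t1=100
after lw $t5, 0($t1): $t5=M[100]=17
after add $t3, $t3, $t5: $t3=5+17=22
after lw $t3, 0($t1): $t3=M[100]=17
after sub $t5, $t5, $t3: $t5=17-17=0
after lw $t3, 0($t1): $t3=M[100]=17
after or $t5, $t5, $t3: $t5=0|17=17
after add $t1, $t1, 4: $t1=100+4=104
after sub $t0, $t0, 2: $t0=6-2=4
cmp $t0, 0  (cmp 4,0)
bgt body: taken
after lw $t5, 0($t1): $t5=M[104]=8
after add $t3, $t3, $t5: $t3=17+8=25
after lw $t3, 0($t1): $t3=M[104]=8
after sub $t5, $t5, $t3: $t5=8-8=0
after lw $t3, 0($t1): $t3=M[104]=8
after or $t5, $t5, $t3: $t5=0|8=8
after add $t1, $t1, 4: $t1=104+4=108
after sub $t0, $t0, 2: $t0=4-2=2
cmp $t0, 0  (cmp 2,0)
bgt body: taken
after lw $t5, 0($t1): $t5=M[108]=8
after add $t3, $t3, $t5: $t3=8+8=16
after lw $t3, 0($t1): $t3=M[108]=8
after sub $t5, $t5, $t3: $t5=8-8=0
after lw $t3, 0($t1): $t3=M[108]=8
after or $t5, $t5, $t3: $t5=0|8=8
after add $t1, $t1, 4: $t1=108+4=112
after sub $t0, $t0, 2: $t0=2-2=0
cmp $t0, 0  (cmp 0,0)
bgt body: not taken
halt.
Total executed instructions: 35.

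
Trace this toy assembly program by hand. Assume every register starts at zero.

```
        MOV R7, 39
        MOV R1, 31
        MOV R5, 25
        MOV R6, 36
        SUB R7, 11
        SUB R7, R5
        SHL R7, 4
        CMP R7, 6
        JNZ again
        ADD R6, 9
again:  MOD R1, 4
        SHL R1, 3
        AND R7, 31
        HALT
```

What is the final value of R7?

16

MOV R7, 39 → R7=39
MOV R1, 31 → R1=31
MOV R5, 25 → R5=25
MOV R6, 36 → R6=36
SUB R7, 11 → R7=39-11=28
SUB R7, R5 → R7=28-25=3
SHL R7, 4 → R7=3<<4=48
CMP R7, 6  (cmp 48,6)
JNZ again: taken
MOD R1, 4 → R1=31%4=3
SHL R1, 3 → R1=3<<3=24
AND R7, 31 → R7=48&31=16
halt.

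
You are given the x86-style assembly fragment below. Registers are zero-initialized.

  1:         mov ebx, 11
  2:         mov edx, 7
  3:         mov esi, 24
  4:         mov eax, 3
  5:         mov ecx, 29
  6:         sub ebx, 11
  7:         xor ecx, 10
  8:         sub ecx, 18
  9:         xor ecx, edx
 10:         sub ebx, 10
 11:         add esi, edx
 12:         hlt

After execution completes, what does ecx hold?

ebx=11
edx=7
esi=24
eax=3
ecx=29
ebx=11-11=0
ecx=29^10=23
ecx=23-18=5
ecx=5^7=2
ebx=0-10=-10
esi=24+7=31
halt.

2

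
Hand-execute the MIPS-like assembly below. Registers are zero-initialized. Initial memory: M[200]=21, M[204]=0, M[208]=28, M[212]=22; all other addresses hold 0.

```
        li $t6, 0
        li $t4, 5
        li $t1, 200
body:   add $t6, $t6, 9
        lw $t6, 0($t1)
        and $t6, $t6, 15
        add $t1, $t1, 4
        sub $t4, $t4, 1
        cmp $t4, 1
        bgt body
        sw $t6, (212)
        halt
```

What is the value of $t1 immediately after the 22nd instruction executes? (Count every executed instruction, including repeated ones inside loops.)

li $t6, 0 → $t6=0
li $t4, 5 → $t4=5
li $t1, 200 → $t1=200
add $t6, $t6, 9 → $t6=0+9=9
lw $t6, 0($t1) → $t6=M[200]=21
and $t6, $t6, 15 → $t6=21&15=5
add $t1, $t1, 4 → $t1=200+4=204
sub $t4, $t4, 1 → $t4=5-1=4
cmp $t4, 1  (cmp 4,1)
bgt body: taken
add $t6, $t6, 9 → $t6=5+9=14
lw $t6, 0($t1) → $t6=M[204]=0
and $t6, $t6, 15 → $t6=0&15=0
add $t1, $t1, 4 → $t1=204+4=208
sub $t4, $t4, 1 → $t4=4-1=3
cmp $t4, 1  (cmp 3,1)
bgt body: taken
add $t6, $t6, 9 → $t6=0+9=9
lw $t6, 0($t1) → $t6=M[208]=28
and $t6, $t6, 15 → $t6=28&15=12
add $t1, $t1, 4 → $t1=208+4=212
sub $t4, $t4, 1 → $t4=3-1=2
After step 22: $t1 = 212.

212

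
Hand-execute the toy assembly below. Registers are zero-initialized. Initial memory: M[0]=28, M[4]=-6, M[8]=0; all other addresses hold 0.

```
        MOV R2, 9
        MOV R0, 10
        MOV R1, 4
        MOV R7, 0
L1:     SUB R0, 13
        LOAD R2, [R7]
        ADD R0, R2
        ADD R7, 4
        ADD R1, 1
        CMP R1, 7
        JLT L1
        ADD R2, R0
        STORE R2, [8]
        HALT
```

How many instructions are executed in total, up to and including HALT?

28

MOV R2, 9 → R2=9
MOV R0, 10 → R0=10
MOV R1, 4 → R1=4
MOV R7, 0 → R7=0
SUB R0, 13 → R0=10-13=-3
LOAD R2, [R7] → R2=M[0]=28
ADD R0, R2 → R0=(-3)+28=25
ADD R7, 4 → R7=0+4=4
ADD R1, 1 → R1=4+1=5
CMP R1, 7  (cmp 5,7)
JLT L1: taken
SUB R0, 13 → R0=25-13=12
LOAD R2, [R7] → R2=M[4]=-6
ADD R0, R2 → R0=12+(-6)=6
ADD R7, 4 → R7=4+4=8
ADD R1, 1 → R1=5+1=6
CMP R1, 7  (cmp 6,7)
JLT L1: taken
SUB R0, 13 → R0=6-13=-7
LOAD R2, [R7] → R2=M[8]=0
ADD R0, R2 → R0=(-7)+0=-7
ADD R7, 4 → R7=8+4=12
ADD R1, 1 → R1=6+1=7
CMP R1, 7  (cmp 7,7)
JLT L1: not taken
ADD R2, R0 → R2=0+(-7)=-7
STORE R2, [8] → M[8]=-7
halt.
Total executed instructions: 28.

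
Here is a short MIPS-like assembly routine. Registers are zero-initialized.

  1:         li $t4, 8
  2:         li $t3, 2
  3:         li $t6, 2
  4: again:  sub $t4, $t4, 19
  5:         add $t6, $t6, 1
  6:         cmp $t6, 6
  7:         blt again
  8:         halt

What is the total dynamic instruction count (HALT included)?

20

$t4=8
$t3=2
$t6=2
$t4=8-19=-11
$t6=2+1=3
cmp $t6, 6  (cmp 3,6)
blt again: taken
$t4=(-11)-19=-30
$t6=3+1=4
cmp $t6, 6  (cmp 4,6)
blt again: taken
$t4=(-30)-19=-49
$t6=4+1=5
cmp $t6, 6  (cmp 5,6)
blt again: taken
$t4=(-49)-19=-68
$t6=5+1=6
cmp $t6, 6  (cmp 6,6)
blt again: not taken
halt.
Total executed instructions: 20.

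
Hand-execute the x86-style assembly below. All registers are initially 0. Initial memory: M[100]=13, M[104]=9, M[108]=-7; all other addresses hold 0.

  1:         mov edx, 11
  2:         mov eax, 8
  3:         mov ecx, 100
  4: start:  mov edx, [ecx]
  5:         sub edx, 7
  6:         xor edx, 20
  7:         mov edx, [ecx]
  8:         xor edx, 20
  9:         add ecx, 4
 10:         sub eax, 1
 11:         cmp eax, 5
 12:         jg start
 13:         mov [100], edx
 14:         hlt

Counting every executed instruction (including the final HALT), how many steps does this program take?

edx=11
eax=8
ecx=100
edx=M[100]=13
edx=13-7=6
edx=6^20=18
edx=M[100]=13
edx=13^20=25
ecx=100+4=104
eax=8-1=7
cmp eax, 5  (cmp 7,5)
jg start: taken
edx=M[104]=9
edx=9-7=2
edx=2^20=22
edx=M[104]=9
edx=9^20=29
ecx=104+4=108
eax=7-1=6
cmp eax, 5  (cmp 6,5)
jg start: taken
edx=M[108]=-7
edx=(-7)-7=-14
edx=(-14)^20=-26
edx=M[108]=-7
edx=(-7)^20=-19
ecx=108+4=112
eax=6-1=5
cmp eax, 5  (cmp 5,5)
jg start: not taken
mov [100], edx → M[100]=-19
halt.
Total executed instructions: 32.

32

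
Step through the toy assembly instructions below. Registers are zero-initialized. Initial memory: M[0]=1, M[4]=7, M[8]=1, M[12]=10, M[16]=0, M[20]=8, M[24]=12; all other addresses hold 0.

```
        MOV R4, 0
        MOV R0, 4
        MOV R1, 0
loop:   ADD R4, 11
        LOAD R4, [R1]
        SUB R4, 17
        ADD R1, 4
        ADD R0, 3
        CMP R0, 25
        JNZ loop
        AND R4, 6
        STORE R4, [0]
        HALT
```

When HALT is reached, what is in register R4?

MOV R4, 0 → R4=0
MOV R0, 4 → R0=4
MOV R1, 0 → R1=0
ADD R4, 11 → R4=0+11=11
LOAD R4, [R1] → R4=M[0]=1
SUB R4, 17 → R4=1-17=-16
ADD R1, 4 → R1=0+4=4
ADD R0, 3 → R0=4+3=7
CMP R0, 25  (cmp 7,25)
JNZ loop: taken
ADD R4, 11 → R4=(-16)+11=-5
LOAD R4, [R1] → R4=M[4]=7
SUB R4, 17 → R4=7-17=-10
ADD R1, 4 → R1=4+4=8
ADD R0, 3 → R0=7+3=10
CMP R0, 25  (cmp 10,25)
JNZ loop: taken
ADD R4, 11 → R4=(-10)+11=1
LOAD R4, [R1] → R4=M[8]=1
SUB R4, 17 → R4=1-17=-16
ADD R1, 4 → R1=8+4=12
ADD R0, 3 → R0=10+3=13
CMP R0, 25  (cmp 13,25)
JNZ loop: taken
ADD R4, 11 → R4=(-16)+11=-5
LOAD R4, [R1] → R4=M[12]=10
SUB R4, 17 → R4=10-17=-7
ADD R1, 4 → R1=12+4=16
ADD R0, 3 → R0=13+3=16
CMP R0, 25  (cmp 16,25)
JNZ loop: taken
ADD R4, 11 → R4=(-7)+11=4
LOAD R4, [R1] → R4=M[16]=0
SUB R4, 17 → R4=0-17=-17
ADD R1, 4 → R1=16+4=20
ADD R0, 3 → R0=16+3=19
CMP R0, 25  (cmp 19,25)
JNZ loop: taken
ADD R4, 11 → R4=(-17)+11=-6
LOAD R4, [R1] → R4=M[20]=8
SUB R4, 17 → R4=8-17=-9
ADD R1, 4 → R1=20+4=24
ADD R0, 3 → R0=19+3=22
CMP R0, 25  (cmp 22,25)
JNZ loop: taken
ADD R4, 11 → R4=(-9)+11=2
LOAD R4, [R1] → R4=M[24]=12
SUB R4, 17 → R4=12-17=-5
ADD R1, 4 → R1=24+4=28
ADD R0, 3 → R0=22+3=25
CMP R0, 25  (cmp 25,25)
JNZ loop: not taken
AND R4, 6 → R4=(-5)&6=2
STORE R4, [0] → M[0]=2
halt.

2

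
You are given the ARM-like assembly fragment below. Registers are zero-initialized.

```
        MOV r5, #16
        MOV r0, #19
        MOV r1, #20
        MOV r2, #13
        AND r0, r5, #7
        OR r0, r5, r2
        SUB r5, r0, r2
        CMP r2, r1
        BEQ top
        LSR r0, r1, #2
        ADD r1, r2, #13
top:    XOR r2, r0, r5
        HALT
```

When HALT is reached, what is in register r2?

21

after MOV r5, #16: r5=16
after MOV r0, #19: r0=19
after MOV r1, #20: r1=20
after MOV r2, #13: r2=13
after AND r0, r5, #7: r0=16&7=0
after OR r0, r5, r2: r0=16|13=29
after SUB r5, r0, r2: r5=29-13=16
CMP r2, r1  (cmp 13,20)
BEQ top: not taken
after LSR r0, r1, #2: r0=20>>2=5
after ADD r1, r2, #13: r1=13+13=26
after XOR r2, r0, r5: r2=5^16=21
halt.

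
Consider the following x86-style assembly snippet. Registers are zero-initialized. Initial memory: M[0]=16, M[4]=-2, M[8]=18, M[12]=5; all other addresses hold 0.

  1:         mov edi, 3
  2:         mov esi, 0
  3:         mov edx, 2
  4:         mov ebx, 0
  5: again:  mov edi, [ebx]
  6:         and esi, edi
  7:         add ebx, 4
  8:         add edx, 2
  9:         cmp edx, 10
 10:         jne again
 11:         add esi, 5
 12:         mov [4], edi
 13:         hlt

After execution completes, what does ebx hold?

16

mov edi, 3 → edi=3
mov esi, 0 → esi=0
mov edx, 2 → edx=2
mov ebx, 0 → ebx=0
mov edi, [ebx] → edi=M[0]=16
and esi, edi → esi=0&16=0
add ebx, 4 → ebx=0+4=4
add edx, 2 → edx=2+2=4
cmp edx, 10  (cmp 4,10)
jne again: taken
mov edi, [ebx] → edi=M[4]=-2
and esi, edi → esi=0&(-2)=0
add ebx, 4 → ebx=4+4=8
add edx, 2 → edx=4+2=6
cmp edx, 10  (cmp 6,10)
jne again: taken
mov edi, [ebx] → edi=M[8]=18
and esi, edi → esi=0&18=0
add ebx, 4 → ebx=8+4=12
add edx, 2 → edx=6+2=8
cmp edx, 10  (cmp 8,10)
jne again: taken
mov edi, [ebx] → edi=M[12]=5
and esi, edi → esi=0&5=0
add ebx, 4 → ebx=12+4=16
add edx, 2 → edx=8+2=10
cmp edx, 10  (cmp 10,10)
jne again: not taken
add esi, 5 → esi=0+5=5
mov [4], edi → M[4]=5
halt.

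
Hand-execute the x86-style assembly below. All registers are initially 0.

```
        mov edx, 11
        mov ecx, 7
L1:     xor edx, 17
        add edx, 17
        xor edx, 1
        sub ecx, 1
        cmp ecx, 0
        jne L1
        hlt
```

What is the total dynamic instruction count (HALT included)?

edx=11
ecx=7
edx=11^17=26
edx=26+17=43
edx=43^1=42
ecx=7-1=6
cmp ecx, 0  (cmp 6,0)
jne L1: taken
edx=42^17=59
edx=59+17=76
edx=76^1=77
ecx=6-1=5
cmp ecx, 0  (cmp 5,0)
jne L1: taken
edx=77^17=92
edx=92+17=109
edx=109^1=108
ecx=5-1=4
cmp ecx, 0  (cmp 4,0)
jne L1: taken
edx=108^17=125
edx=125+17=142
edx=142^1=143
ecx=4-1=3
cmp ecx, 0  (cmp 3,0)
jne L1: taken
edx=143^17=158
edx=158+17=175
edx=175^1=174
ecx=3-1=2
cmp ecx, 0  (cmp 2,0)
jne L1: taken
edx=174^17=191
edx=191+17=208
edx=208^1=209
ecx=2-1=1
cmp ecx, 0  (cmp 1,0)
jne L1: taken
edx=209^17=192
edx=192+17=209
edx=209^1=208
ecx=1-1=0
cmp ecx, 0  (cmp 0,0)
jne L1: not taken
halt.
Total executed instructions: 45.

45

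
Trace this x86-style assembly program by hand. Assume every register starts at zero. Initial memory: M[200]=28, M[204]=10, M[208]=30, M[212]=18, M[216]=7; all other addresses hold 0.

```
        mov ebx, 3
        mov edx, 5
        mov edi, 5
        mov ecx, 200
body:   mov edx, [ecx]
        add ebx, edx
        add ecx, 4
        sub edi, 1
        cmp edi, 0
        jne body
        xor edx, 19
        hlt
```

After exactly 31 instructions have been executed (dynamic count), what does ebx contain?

after mov ebx, 3: ebx=3
after mov edx, 5: edx=5
after mov edi, 5: edi=5
after mov ecx, 200: ecx=200
after mov edx, [ecx]: edx=M[200]=28
after add ebx, edx: ebx=3+28=31
after add ecx, 4: ecx=200+4=204
after sub edi, 1: edi=5-1=4
cmp edi, 0  (cmp 4,0)
jne body: taken
after mov edx, [ecx]: edx=M[204]=10
after add ebx, edx: ebx=31+10=41
after add ecx, 4: ecx=204+4=208
after sub edi, 1: edi=4-1=3
cmp edi, 0  (cmp 3,0)
jne body: taken
after mov edx, [ecx]: edx=M[208]=30
after add ebx, edx: ebx=41+30=71
after add ecx, 4: ecx=208+4=212
after sub edi, 1: edi=3-1=2
cmp edi, 0  (cmp 2,0)
jne body: taken
after mov edx, [ecx]: edx=M[212]=18
after add ebx, edx: ebx=71+18=89
after add ecx, 4: ecx=212+4=216
after sub edi, 1: edi=2-1=1
cmp edi, 0  (cmp 1,0)
jne body: taken
after mov edx, [ecx]: edx=M[216]=7
after add ebx, edx: ebx=89+7=96
after add ecx, 4: ecx=216+4=220
After step 31: ebx = 96.

96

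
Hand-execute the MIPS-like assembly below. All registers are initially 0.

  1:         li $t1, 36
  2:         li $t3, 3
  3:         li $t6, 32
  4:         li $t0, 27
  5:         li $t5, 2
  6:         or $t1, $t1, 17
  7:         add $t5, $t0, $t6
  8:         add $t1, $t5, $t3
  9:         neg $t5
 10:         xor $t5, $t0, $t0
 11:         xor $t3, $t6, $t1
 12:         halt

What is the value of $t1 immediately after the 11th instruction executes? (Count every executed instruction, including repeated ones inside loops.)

$t1=36
$t3=3
$t6=32
$t0=27
$t5=2
$t1=36|17=53
$t5=27+32=59
$t1=59+3=62
$t5=-(59)=-59
$t5=27^27=0
$t3=32^62=30
After step 11: $t1 = 62.

62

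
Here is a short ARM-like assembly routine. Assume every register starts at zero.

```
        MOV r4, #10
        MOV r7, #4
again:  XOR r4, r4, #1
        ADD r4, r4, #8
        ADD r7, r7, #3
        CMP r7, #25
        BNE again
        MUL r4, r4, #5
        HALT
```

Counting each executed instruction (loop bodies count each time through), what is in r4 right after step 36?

r4=10
r7=4
r4=10^1=11
r4=11+8=19
r7=4+3=7
CMP r7, #25  (cmp 7,25)
BNE again: taken
r4=19^1=18
r4=18+8=26
r7=7+3=10
CMP r7, #25  (cmp 10,25)
BNE again: taken
r4=26^1=27
r4=27+8=35
r7=10+3=13
CMP r7, #25  (cmp 13,25)
BNE again: taken
r4=35^1=34
r4=34+8=42
r7=13+3=16
CMP r7, #25  (cmp 16,25)
BNE again: taken
r4=42^1=43
r4=43+8=51
r7=16+3=19
CMP r7, #25  (cmp 19,25)
BNE again: taken
r4=51^1=50
r4=50+8=58
r7=19+3=22
CMP r7, #25  (cmp 22,25)
BNE again: taken
r4=58^1=59
r4=59+8=67
r7=22+3=25
CMP r7, #25  (cmp 25,25)
After step 36: r4 = 67.

67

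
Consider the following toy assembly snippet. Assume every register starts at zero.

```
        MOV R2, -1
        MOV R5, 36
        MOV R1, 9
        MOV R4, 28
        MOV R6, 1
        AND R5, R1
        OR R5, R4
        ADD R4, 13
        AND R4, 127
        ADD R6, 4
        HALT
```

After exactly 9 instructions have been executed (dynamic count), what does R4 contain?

41

R2=-1
R5=36
R1=9
R4=28
R6=1
R5=36&9=0
R5=0|28=28
R4=28+13=41
R4=41&127=41
After step 9: R4 = 41.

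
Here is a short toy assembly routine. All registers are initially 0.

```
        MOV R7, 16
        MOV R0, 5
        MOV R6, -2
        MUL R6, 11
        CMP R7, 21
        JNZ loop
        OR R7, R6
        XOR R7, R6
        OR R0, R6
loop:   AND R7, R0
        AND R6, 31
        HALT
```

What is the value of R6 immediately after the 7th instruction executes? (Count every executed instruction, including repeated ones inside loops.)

MOV R7, 16 → R7=16
MOV R0, 5 → R0=5
MOV R6, -2 → R6=-2
MUL R6, 11 → R6=(-2)*11=-22
CMP R7, 21  (cmp 16,21)
JNZ loop: taken
AND R7, R0 → R7=16&5=0
After step 7: R6 = -22.

-22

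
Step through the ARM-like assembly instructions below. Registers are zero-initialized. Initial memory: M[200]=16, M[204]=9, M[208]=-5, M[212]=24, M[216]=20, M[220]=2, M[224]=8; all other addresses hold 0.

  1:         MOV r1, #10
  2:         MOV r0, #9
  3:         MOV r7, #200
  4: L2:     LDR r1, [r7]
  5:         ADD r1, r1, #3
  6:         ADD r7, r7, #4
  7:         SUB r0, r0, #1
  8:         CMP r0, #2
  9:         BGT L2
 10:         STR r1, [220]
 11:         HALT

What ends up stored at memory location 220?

r1=10
r0=9
r7=200
r1=M[200]=16
r1=16+3=19
r7=200+4=204
r0=9-1=8
CMP r0, #2  (cmp 8,2)
BGT L2: taken
r1=M[204]=9
r1=9+3=12
r7=204+4=208
r0=8-1=7
CMP r0, #2  (cmp 7,2)
BGT L2: taken
r1=M[208]=-5
r1=(-5)+3=-2
r7=208+4=212
r0=7-1=6
CMP r0, #2  (cmp 6,2)
BGT L2: taken
r1=M[212]=24
r1=24+3=27
r7=212+4=216
r0=6-1=5
CMP r0, #2  (cmp 5,2)
BGT L2: taken
r1=M[216]=20
r1=20+3=23
r7=216+4=220
r0=5-1=4
CMP r0, #2  (cmp 4,2)
BGT L2: taken
r1=M[220]=2
r1=2+3=5
r7=220+4=224
r0=4-1=3
CMP r0, #2  (cmp 3,2)
BGT L2: taken
r1=M[224]=8
r1=8+3=11
r7=224+4=228
r0=3-1=2
CMP r0, #2  (cmp 2,2)
BGT L2: not taken
STR r1, [220] → M[220]=11
halt.

11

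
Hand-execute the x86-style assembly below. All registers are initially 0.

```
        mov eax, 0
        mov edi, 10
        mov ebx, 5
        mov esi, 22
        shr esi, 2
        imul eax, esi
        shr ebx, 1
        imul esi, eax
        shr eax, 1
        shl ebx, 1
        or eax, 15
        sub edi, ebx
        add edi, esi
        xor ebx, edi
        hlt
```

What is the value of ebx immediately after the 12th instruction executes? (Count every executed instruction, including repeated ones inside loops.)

4

after mov eax, 0: eax=0
after mov edi, 10: edi=10
after mov ebx, 5: ebx=5
after mov esi, 22: esi=22
after shr esi, 2: esi=22>>2=5
after imul eax, esi: eax=0*5=0
after shr ebx, 1: ebx=5>>1=2
after imul esi, eax: esi=5*0=0
after shr eax, 1: eax=0>>1=0
after shl ebx, 1: ebx=2<<1=4
after or eax, 15: eax=0|15=15
after sub edi, ebx: edi=10-4=6
After step 12: ebx = 4.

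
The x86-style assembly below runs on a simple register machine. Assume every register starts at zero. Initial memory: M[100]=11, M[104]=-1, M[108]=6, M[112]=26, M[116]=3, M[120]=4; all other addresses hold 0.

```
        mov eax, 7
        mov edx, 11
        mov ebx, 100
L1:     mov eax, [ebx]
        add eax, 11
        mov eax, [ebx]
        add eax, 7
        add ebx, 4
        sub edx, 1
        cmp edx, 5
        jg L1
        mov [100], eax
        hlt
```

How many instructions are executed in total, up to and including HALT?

eax=7
edx=11
ebx=100
eax=M[100]=11
eax=11+11=22
eax=M[100]=11
eax=11+7=18
ebx=100+4=104
edx=11-1=10
cmp edx, 5  (cmp 10,5)
jg L1: taken
eax=M[104]=-1
eax=(-1)+11=10
eax=M[104]=-1
eax=(-1)+7=6
ebx=104+4=108
edx=10-1=9
cmp edx, 5  (cmp 9,5)
jg L1: taken
eax=M[108]=6
eax=6+11=17
eax=M[108]=6
eax=6+7=13
ebx=108+4=112
edx=9-1=8
cmp edx, 5  (cmp 8,5)
jg L1: taken
eax=M[112]=26
eax=26+11=37
eax=M[112]=26
eax=26+7=33
ebx=112+4=116
edx=8-1=7
cmp edx, 5  (cmp 7,5)
jg L1: taken
eax=M[116]=3
eax=3+11=14
eax=M[116]=3
eax=3+7=10
ebx=116+4=120
edx=7-1=6
cmp edx, 5  (cmp 6,5)
jg L1: taken
eax=M[120]=4
eax=4+11=15
eax=M[120]=4
eax=4+7=11
ebx=120+4=124
edx=6-1=5
cmp edx, 5  (cmp 5,5)
jg L1: not taken
mov [100], eax → M[100]=11
halt.
Total executed instructions: 53.

53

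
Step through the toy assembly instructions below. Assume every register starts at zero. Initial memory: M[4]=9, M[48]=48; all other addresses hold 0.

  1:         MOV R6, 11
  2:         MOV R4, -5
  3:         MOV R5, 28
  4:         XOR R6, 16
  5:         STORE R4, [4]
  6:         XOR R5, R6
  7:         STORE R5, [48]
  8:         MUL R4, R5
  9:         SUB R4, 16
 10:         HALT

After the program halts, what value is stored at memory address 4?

MOV R6, 11 → R6=11
MOV R4, -5 → R4=-5
MOV R5, 28 → R5=28
XOR R6, 16 → R6=11^16=27
STORE R4, [4] → M[4]=-5
XOR R5, R6 → R5=28^27=7
STORE R5, [48] → M[48]=7
MUL R4, R5 → R4=(-5)*7=-35
SUB R4, 16 → R4=(-35)-16=-51
halt.

-5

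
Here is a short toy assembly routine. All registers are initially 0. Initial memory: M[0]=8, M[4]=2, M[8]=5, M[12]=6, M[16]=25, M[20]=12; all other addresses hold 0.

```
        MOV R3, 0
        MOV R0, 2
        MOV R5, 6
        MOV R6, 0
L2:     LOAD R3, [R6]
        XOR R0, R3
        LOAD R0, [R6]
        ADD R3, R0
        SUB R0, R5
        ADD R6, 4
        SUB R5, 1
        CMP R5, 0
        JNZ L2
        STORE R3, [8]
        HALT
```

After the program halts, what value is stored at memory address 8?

MOV R3, 0 → R3=0
MOV R0, 2 → R0=2
MOV R5, 6 → R5=6
MOV R6, 0 → R6=0
LOAD R3, [R6] → R3=M[0]=8
XOR R0, R3 → R0=2^8=10
LOAD R0, [R6] → R0=M[0]=8
ADD R3, R0 → R3=8+8=16
SUB R0, R5 → R0=8-6=2
ADD R6, 4 → R6=0+4=4
SUB R5, 1 → R5=6-1=5
CMP R5, 0  (cmp 5,0)
JNZ L2: taken
LOAD R3, [R6] → R3=M[4]=2
XOR R0, R3 → R0=2^2=0
LOAD R0, [R6] → R0=M[4]=2
ADD R3, R0 → R3=2+2=4
SUB R0, R5 → R0=2-5=-3
ADD R6, 4 → R6=4+4=8
SUB R5, 1 → R5=5-1=4
CMP R5, 0  (cmp 4,0)
JNZ L2: taken
LOAD R3, [R6] → R3=M[8]=5
XOR R0, R3 → R0=(-3)^5=-8
LOAD R0, [R6] → R0=M[8]=5
ADD R3, R0 → R3=5+5=10
SUB R0, R5 → R0=5-4=1
ADD R6, 4 → R6=8+4=12
SUB R5, 1 → R5=4-1=3
CMP R5, 0  (cmp 3,0)
JNZ L2: taken
LOAD R3, [R6] → R3=M[12]=6
XOR R0, R3 → R0=1^6=7
LOAD R0, [R6] → R0=M[12]=6
ADD R3, R0 → R3=6+6=12
SUB R0, R5 → R0=6-3=3
ADD R6, 4 → R6=12+4=16
SUB R5, 1 → R5=3-1=2
CMP R5, 0  (cmp 2,0)
JNZ L2: taken
LOAD R3, [R6] → R3=M[16]=25
XOR R0, R3 → R0=3^25=26
LOAD R0, [R6] → R0=M[16]=25
ADD R3, R0 → R3=25+25=50
SUB R0, R5 → R0=25-2=23
ADD R6, 4 → R6=16+4=20
SUB R5, 1 → R5=2-1=1
CMP R5, 0  (cmp 1,0)
JNZ L2: taken
LOAD R3, [R6] → R3=M[20]=12
XOR R0, R3 → R0=23^12=27
LOAD R0, [R6] → R0=M[20]=12
ADD R3, R0 → R3=12+12=24
SUB R0, R5 → R0=12-1=11
ADD R6, 4 → R6=20+4=24
SUB R5, 1 → R5=1-1=0
CMP R5, 0  (cmp 0,0)
JNZ L2: not taken
STORE R3, [8] → M[8]=24
halt.

24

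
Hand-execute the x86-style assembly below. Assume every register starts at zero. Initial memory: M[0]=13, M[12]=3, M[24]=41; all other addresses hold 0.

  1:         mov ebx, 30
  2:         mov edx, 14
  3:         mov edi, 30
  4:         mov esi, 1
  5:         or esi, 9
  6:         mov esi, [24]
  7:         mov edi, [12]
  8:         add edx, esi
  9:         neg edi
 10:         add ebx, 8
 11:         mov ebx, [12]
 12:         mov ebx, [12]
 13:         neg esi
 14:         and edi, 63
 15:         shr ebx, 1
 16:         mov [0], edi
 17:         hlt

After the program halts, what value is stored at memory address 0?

ebx=30
edx=14
edi=30
esi=1
esi=1|9=9
esi=M[24]=41
edi=M[12]=3
edx=14+41=55
edi=-(3)=-3
ebx=30+8=38
ebx=M[12]=3
ebx=M[12]=3
esi=-(41)=-41
edi=(-3)&63=61
ebx=3>>1=1
mov [0], edi → M[0]=61
halt.

61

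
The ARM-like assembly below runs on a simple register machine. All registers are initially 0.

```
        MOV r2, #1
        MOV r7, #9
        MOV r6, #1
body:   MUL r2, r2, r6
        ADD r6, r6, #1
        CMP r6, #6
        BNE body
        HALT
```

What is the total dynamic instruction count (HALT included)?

r2=1
r7=9
r6=1
r2=1*1=1
r6=1+1=2
CMP r6, #6  (cmp 2,6)
BNE body: taken
r2=1*2=2
r6=2+1=3
CMP r6, #6  (cmp 3,6)
BNE body: taken
r2=2*3=6
r6=3+1=4
CMP r6, #6  (cmp 4,6)
BNE body: taken
r2=6*4=24
r6=4+1=5
CMP r6, #6  (cmp 5,6)
BNE body: taken
r2=24*5=120
r6=5+1=6
CMP r6, #6  (cmp 6,6)
BNE body: not taken
halt.
Total executed instructions: 24.

24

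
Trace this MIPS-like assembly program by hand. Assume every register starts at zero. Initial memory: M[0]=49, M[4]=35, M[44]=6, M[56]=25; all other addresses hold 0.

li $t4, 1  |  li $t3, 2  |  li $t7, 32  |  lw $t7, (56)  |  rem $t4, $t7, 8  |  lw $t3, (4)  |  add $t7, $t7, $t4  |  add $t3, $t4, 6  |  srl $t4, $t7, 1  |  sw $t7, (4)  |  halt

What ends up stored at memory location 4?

li $t4, 1 → $t4=1
li $t3, 2 → $t3=2
li $t7, 32 → $t7=32
lw $t7, (56) → $t7=M[56]=25
rem $t4, $t7, 8 → $t4=25%8=1
lw $t3, (4) → $t3=M[4]=35
add $t7, $t7, $t4 → $t7=25+1=26
add $t3, $t4, 6 → $t3=1+6=7
srl $t4, $t7, 1 → $t4=26>>1=13
sw $t7, (4) → M[4]=26
halt.

26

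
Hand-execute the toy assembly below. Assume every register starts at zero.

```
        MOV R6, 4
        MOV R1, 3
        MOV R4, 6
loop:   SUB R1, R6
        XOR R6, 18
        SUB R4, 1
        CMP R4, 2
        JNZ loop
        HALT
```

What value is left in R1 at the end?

after MOV R6, 4: R6=4
after MOV R1, 3: R1=3
after MOV R4, 6: R4=6
after SUB R1, R6: R1=3-4=-1
after XOR R6, 18: R6=4^18=22
after SUB R4, 1: R4=6-1=5
CMP R4, 2  (cmp 5,2)
JNZ loop: taken
after SUB R1, R6: R1=(-1)-22=-23
after XOR R6, 18: R6=22^18=4
after SUB R4, 1: R4=5-1=4
CMP R4, 2  (cmp 4,2)
JNZ loop: taken
after SUB R1, R6: R1=(-23)-4=-27
after XOR R6, 18: R6=4^18=22
after SUB R4, 1: R4=4-1=3
CMP R4, 2  (cmp 3,2)
JNZ loop: taken
after SUB R1, R6: R1=(-27)-22=-49
after XOR R6, 18: R6=22^18=4
after SUB R4, 1: R4=3-1=2
CMP R4, 2  (cmp 2,2)
JNZ loop: not taken
halt.

-49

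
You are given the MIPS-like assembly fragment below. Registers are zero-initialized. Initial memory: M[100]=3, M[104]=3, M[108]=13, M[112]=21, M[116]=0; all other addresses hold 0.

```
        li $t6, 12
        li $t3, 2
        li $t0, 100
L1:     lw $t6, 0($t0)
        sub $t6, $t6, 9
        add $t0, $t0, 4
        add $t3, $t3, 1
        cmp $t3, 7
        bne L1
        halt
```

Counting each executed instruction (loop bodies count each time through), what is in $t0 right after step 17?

108

$t6=12
$t3=2
$t0=100
$t6=M[100]=3
$t6=3-9=-6
$t0=100+4=104
$t3=2+1=3
cmp $t3, 7  (cmp 3,7)
bne L1: taken
$t6=M[104]=3
$t6=3-9=-6
$t0=104+4=108
$t3=3+1=4
cmp $t3, 7  (cmp 4,7)
bne L1: taken
$t6=M[108]=13
$t6=13-9=4
After step 17: $t0 = 108.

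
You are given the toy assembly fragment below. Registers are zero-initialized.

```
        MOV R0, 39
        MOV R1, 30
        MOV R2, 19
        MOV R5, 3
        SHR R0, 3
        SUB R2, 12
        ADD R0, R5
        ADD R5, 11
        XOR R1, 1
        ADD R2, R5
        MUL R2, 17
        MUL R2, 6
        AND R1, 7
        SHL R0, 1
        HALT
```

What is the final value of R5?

R0=39
R1=30
R2=19
R5=3
R0=39>>3=4
R2=19-12=7
R0=4+3=7
R5=3+11=14
R1=30^1=31
R2=7+14=21
R2=21*17=357
R2=357*6=2142
R1=31&7=7
R0=7<<1=14
halt.

14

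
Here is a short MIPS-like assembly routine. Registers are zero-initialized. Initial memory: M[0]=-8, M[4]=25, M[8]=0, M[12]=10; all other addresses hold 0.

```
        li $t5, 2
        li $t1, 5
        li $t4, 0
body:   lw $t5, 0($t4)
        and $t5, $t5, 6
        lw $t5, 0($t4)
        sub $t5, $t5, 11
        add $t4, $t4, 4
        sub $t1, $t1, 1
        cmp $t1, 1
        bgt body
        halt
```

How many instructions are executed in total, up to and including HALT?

36

li $t5, 2 → $t5=2
li $t1, 5 → $t1=5
li $t4, 0 → $t4=0
lw $t5, 0($t4) → $t5=M[0]=-8
and $t5, $t5, 6 → $t5=(-8)&6=0
lw $t5, 0($t4) → $t5=M[0]=-8
sub $t5, $t5, 11 → $t5=(-8)-11=-19
add $t4, $t4, 4 → $t4=0+4=4
sub $t1, $t1, 1 → $t1=5-1=4
cmp $t1, 1  (cmp 4,1)
bgt body: taken
lw $t5, 0($t4) → $t5=M[4]=25
and $t5, $t5, 6 → $t5=25&6=0
lw $t5, 0($t4) → $t5=M[4]=25
sub $t5, $t5, 11 → $t5=25-11=14
add $t4, $t4, 4 → $t4=4+4=8
sub $t1, $t1, 1 → $t1=4-1=3
cmp $t1, 1  (cmp 3,1)
bgt body: taken
lw $t5, 0($t4) → $t5=M[8]=0
and $t5, $t5, 6 → $t5=0&6=0
lw $t5, 0($t4) → $t5=M[8]=0
sub $t5, $t5, 11 → $t5=0-11=-11
add $t4, $t4, 4 → $t4=8+4=12
sub $t1, $t1, 1 → $t1=3-1=2
cmp $t1, 1  (cmp 2,1)
bgt body: taken
lw $t5, 0($t4) → $t5=M[12]=10
and $t5, $t5, 6 → $t5=10&6=2
lw $t5, 0($t4) → $t5=M[12]=10
sub $t5, $t5, 11 → $t5=10-11=-1
add $t4, $t4, 4 → $t4=12+4=16
sub $t1, $t1, 1 → $t1=2-1=1
cmp $t1, 1  (cmp 1,1)
bgt body: not taken
halt.
Total executed instructions: 36.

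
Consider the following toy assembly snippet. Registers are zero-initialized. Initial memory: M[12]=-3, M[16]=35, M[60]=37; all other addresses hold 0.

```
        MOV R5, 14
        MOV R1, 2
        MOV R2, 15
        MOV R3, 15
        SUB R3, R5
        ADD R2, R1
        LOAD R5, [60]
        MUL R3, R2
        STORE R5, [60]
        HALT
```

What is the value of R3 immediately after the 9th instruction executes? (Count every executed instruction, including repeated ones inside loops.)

17

after MOV R5, 14: R5=14
after MOV R1, 2: R1=2
after MOV R2, 15: R2=15
after MOV R3, 15: R3=15
after SUB R3, R5: R3=15-14=1
after ADD R2, R1: R2=15+2=17
after LOAD R5, [60]: R5=M[60]=37
after MUL R3, R2: R3=1*17=17
STORE R5, [60] → M[60]=37
After step 9: R3 = 17.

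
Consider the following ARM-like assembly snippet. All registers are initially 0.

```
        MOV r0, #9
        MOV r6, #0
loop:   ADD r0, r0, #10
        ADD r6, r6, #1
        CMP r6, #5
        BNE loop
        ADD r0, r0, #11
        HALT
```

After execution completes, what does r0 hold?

70

after MOV r0, #9: r0=9
after MOV r6, #0: r6=0
after ADD r0, r0, #10: r0=9+10=19
after ADD r6, r6, #1: r6=0+1=1
CMP r6, #5  (cmp 1,5)
BNE loop: taken
after ADD r0, r0, #10: r0=19+10=29
after ADD r6, r6, #1: r6=1+1=2
CMP r6, #5  (cmp 2,5)
BNE loop: taken
after ADD r0, r0, #10: r0=29+10=39
after ADD r6, r6, #1: r6=2+1=3
CMP r6, #5  (cmp 3,5)
BNE loop: taken
after ADD r0, r0, #10: r0=39+10=49
after ADD r6, r6, #1: r6=3+1=4
CMP r6, #5  (cmp 4,5)
BNE loop: taken
after ADD r0, r0, #10: r0=49+10=59
after ADD r6, r6, #1: r6=4+1=5
CMP r6, #5  (cmp 5,5)
BNE loop: not taken
after ADD r0, r0, #11: r0=59+11=70
halt.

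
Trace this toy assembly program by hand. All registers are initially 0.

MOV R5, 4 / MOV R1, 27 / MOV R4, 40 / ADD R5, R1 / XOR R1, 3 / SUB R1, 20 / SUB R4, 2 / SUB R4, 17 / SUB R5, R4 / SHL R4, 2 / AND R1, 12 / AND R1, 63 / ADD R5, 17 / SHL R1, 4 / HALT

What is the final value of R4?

84

after MOV R5, 4: R5=4
after MOV R1, 27: R1=27
after MOV R4, 40: R4=40
after ADD R5, R1: R5=4+27=31
after XOR R1, 3: R1=27^3=24
after SUB R1, 20: R1=24-20=4
after SUB R4, 2: R4=40-2=38
after SUB R4, 17: R4=38-17=21
after SUB R5, R4: R5=31-21=10
after SHL R4, 2: R4=21<<2=84
after AND R1, 12: R1=4&12=4
after AND R1, 63: R1=4&63=4
after ADD R5, 17: R5=10+17=27
after SHL R1, 4: R1=4<<4=64
halt.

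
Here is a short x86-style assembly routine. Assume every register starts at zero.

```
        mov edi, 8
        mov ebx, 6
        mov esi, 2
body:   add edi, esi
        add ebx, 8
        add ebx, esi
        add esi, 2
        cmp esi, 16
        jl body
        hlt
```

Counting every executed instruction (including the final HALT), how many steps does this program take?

46

mov edi, 8 → edi=8
mov ebx, 6 → ebx=6
mov esi, 2 → esi=2
add edi, esi → edi=8+2=10
add ebx, 8 → ebx=6+8=14
add ebx, esi → ebx=14+2=16
add esi, 2 → esi=2+2=4
cmp esi, 16  (cmp 4,16)
jl body: taken
add edi, esi → edi=10+4=14
add ebx, 8 → ebx=16+8=24
add ebx, esi → ebx=24+4=28
add esi, 2 → esi=4+2=6
cmp esi, 16  (cmp 6,16)
jl body: taken
add edi, esi → edi=14+6=20
add ebx, 8 → ebx=28+8=36
add ebx, esi → ebx=36+6=42
add esi, 2 → esi=6+2=8
cmp esi, 16  (cmp 8,16)
jl body: taken
add edi, esi → edi=20+8=28
add ebx, 8 → ebx=42+8=50
add ebx, esi → ebx=50+8=58
add esi, 2 → esi=8+2=10
cmp esi, 16  (cmp 10,16)
jl body: taken
add edi, esi → edi=28+10=38
add ebx, 8 → ebx=58+8=66
add ebx, esi → ebx=66+10=76
add esi, 2 → esi=10+2=12
cmp esi, 16  (cmp 12,16)
jl body: taken
add edi, esi → edi=38+12=50
add ebx, 8 → ebx=76+8=84
add ebx, esi → ebx=84+12=96
add esi, 2 → esi=12+2=14
cmp esi, 16  (cmp 14,16)
jl body: taken
add edi, esi → edi=50+14=64
add ebx, 8 → ebx=96+8=104
add ebx, esi → ebx=104+14=118
add esi, 2 → esi=14+2=16
cmp esi, 16  (cmp 16,16)
jl body: not taken
halt.
Total executed instructions: 46.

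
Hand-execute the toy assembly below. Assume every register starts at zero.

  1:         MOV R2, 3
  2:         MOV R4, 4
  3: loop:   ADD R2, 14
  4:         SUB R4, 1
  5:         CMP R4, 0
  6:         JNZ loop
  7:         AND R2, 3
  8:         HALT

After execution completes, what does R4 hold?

R2=3
R4=4
R2=3+14=17
R4=4-1=3
CMP R4, 0  (cmp 3,0)
JNZ loop: taken
R2=17+14=31
R4=3-1=2
CMP R4, 0  (cmp 2,0)
JNZ loop: taken
R2=31+14=45
R4=2-1=1
CMP R4, 0  (cmp 1,0)
JNZ loop: taken
R2=45+14=59
R4=1-1=0
CMP R4, 0  (cmp 0,0)
JNZ loop: not taken
R2=59&3=3
halt.

0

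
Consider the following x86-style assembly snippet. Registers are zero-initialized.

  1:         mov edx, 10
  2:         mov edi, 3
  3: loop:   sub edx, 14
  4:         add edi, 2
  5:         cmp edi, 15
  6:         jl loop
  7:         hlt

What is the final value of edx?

after mov edx, 10: edx=10
after mov edi, 3: edi=3
after sub edx, 14: edx=10-14=-4
after add edi, 2: edi=3+2=5
cmp edi, 15  (cmp 5,15)
jl loop: taken
after sub edx, 14: edx=(-4)-14=-18
after add edi, 2: edi=5+2=7
cmp edi, 15  (cmp 7,15)
jl loop: taken
after sub edx, 14: edx=(-18)-14=-32
after add edi, 2: edi=7+2=9
cmp edi, 15  (cmp 9,15)
jl loop: taken
after sub edx, 14: edx=(-32)-14=-46
after add edi, 2: edi=9+2=11
cmp edi, 15  (cmp 11,15)
jl loop: taken
after sub edx, 14: edx=(-46)-14=-60
after add edi, 2: edi=11+2=13
cmp edi, 15  (cmp 13,15)
jl loop: taken
after sub edx, 14: edx=(-60)-14=-74
after add edi, 2: edi=13+2=15
cmp edi, 15  (cmp 15,15)
jl loop: not taken
halt.

-74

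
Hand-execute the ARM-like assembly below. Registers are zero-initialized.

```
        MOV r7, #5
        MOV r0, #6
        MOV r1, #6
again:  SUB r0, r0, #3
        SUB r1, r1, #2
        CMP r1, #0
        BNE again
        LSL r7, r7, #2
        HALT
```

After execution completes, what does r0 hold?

MOV r7, #5 → r7=5
MOV r0, #6 → r0=6
MOV r1, #6 → r1=6
SUB r0, r0, #3 → r0=6-3=3
SUB r1, r1, #2 → r1=6-2=4
CMP r1, #0  (cmp 4,0)
BNE again: taken
SUB r0, r0, #3 → r0=3-3=0
SUB r1, r1, #2 → r1=4-2=2
CMP r1, #0  (cmp 2,0)
BNE again: taken
SUB r0, r0, #3 → r0=0-3=-3
SUB r1, r1, #2 → r1=2-2=0
CMP r1, #0  (cmp 0,0)
BNE again: not taken
LSL r7, r7, #2 → r7=5<<2=20
halt.

-3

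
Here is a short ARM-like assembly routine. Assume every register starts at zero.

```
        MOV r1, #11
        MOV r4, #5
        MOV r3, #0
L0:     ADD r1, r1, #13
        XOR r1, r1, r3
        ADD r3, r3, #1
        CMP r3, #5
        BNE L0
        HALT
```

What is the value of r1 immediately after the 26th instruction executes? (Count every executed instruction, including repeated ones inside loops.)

after MOV r1, #11: r1=11
after MOV r4, #5: r4=5
after MOV r3, #0: r3=0
after ADD r1, r1, #13: r1=11+13=24
after XOR r1, r1, r3: r1=24^0=24
after ADD r3, r3, #1: r3=0+1=1
CMP r3, #5  (cmp 1,5)
BNE L0: taken
after ADD r1, r1, #13: r1=24+13=37
after XOR r1, r1, r3: r1=37^1=36
after ADD r3, r3, #1: r3=1+1=2
CMP r3, #5  (cmp 2,5)
BNE L0: taken
after ADD r1, r1, #13: r1=36+13=49
after XOR r1, r1, r3: r1=49^2=51
after ADD r3, r3, #1: r3=2+1=3
CMP r3, #5  (cmp 3,5)
BNE L0: taken
after ADD r1, r1, #13: r1=51+13=64
after XOR r1, r1, r3: r1=64^3=67
after ADD r3, r3, #1: r3=3+1=4
CMP r3, #5  (cmp 4,5)
BNE L0: taken
after ADD r1, r1, #13: r1=67+13=80
after XOR r1, r1, r3: r1=80^4=84
after ADD r3, r3, #1: r3=4+1=5
After step 26: r1 = 84.

84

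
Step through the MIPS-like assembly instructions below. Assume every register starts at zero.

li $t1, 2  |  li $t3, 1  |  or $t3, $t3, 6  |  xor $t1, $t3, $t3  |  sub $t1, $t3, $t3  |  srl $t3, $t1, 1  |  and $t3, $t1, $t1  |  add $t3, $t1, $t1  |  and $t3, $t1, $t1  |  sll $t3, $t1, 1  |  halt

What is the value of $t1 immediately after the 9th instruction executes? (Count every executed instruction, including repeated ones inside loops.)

after li $t1, 2: $t1=2
after li $t3, 1: $t3=1
after or $t3, $t3, 6: $t3=1|6=7
after xor $t1, $t3, $t3: $t1=7^7=0
after sub $t1, $t3, $t3: $t1=7-7=0
after srl $t3, $t1, 1: $t3=0>>1=0
after and $t3, $t1, $t1: $t3=0&0=0
after add $t3, $t1, $t1: $t3=0+0=0
after and $t3, $t1, $t1: $t3=0&0=0
After step 9: $t1 = 0.

0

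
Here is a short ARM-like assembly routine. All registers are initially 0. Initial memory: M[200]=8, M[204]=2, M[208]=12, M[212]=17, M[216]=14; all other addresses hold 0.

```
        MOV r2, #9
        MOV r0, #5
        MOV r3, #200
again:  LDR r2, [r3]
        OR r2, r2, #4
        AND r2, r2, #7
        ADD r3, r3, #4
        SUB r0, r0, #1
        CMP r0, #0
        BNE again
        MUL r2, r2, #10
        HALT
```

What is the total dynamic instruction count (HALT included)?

40

r2=9
r0=5
r3=200
r2=M[200]=8
r2=8|4=12
r2=12&7=4
r3=200+4=204
r0=5-1=4
CMP r0, #0  (cmp 4,0)
BNE again: taken
r2=M[204]=2
r2=2|4=6
r2=6&7=6
r3=204+4=208
r0=4-1=3
CMP r0, #0  (cmp 3,0)
BNE again: taken
r2=M[208]=12
r2=12|4=12
r2=12&7=4
r3=208+4=212
r0=3-1=2
CMP r0, #0  (cmp 2,0)
BNE again: taken
r2=M[212]=17
r2=17|4=21
r2=21&7=5
r3=212+4=216
r0=2-1=1
CMP r0, #0  (cmp 1,0)
BNE again: taken
r2=M[216]=14
r2=14|4=14
r2=14&7=6
r3=216+4=220
r0=1-1=0
CMP r0, #0  (cmp 0,0)
BNE again: not taken
r2=6*10=60
halt.
Total executed instructions: 40.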